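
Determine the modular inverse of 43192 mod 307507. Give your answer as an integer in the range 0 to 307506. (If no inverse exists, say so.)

124599

Extended Euclidean algorithm:
307507 = 7*43192 + 5163
43192 = 8*5163 + 1888
5163 = 2*1888 + 1387
1888 = 1*1387 + 501
1387 = 2*501 + 385
501 = 1*385 + 116
385 = 3*116 + 37
116 = 3*37 + 5
37 = 7*5 + 2
5 = 2*2 + 1
2 = 2*1 + 0
gcd = 1, so the inverse exists. Back-substitute:
1 = 5 − 2·2
1 = −2·37 + 15·5
1 = 15·116 − 47·37
1 = −47·385 + 156·116
1 = 156·501 − 203·385
1 = −203·1387 + 562·501
1 = 562·1888 − 765·1387
1 = −765·5163 + 2092·1888
1 = 2092·43192 − 17501·5163
1 = −17501·307507 + 124599·43192
So 43192·124599 ≡ 1 (mod 307507).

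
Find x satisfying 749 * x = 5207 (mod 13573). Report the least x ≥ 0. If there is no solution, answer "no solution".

no solution

gcd(749, 13573):
13573 = 18*749 + 91
749 = 8*91 + 21
91 = 4*21 + 7
21 = 3*7 + 0
gcd = 7, but 7 ∤ 5207, so the congruence has no solution.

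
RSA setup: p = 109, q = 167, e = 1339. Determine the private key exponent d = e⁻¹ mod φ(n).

7123

φ(n) = (p−1)(q−1) = 108·166 = 17928.
Need d with 1339·d ≡ 1 (mod 17928). Apply the extended Euclidean algorithm:
17928 = 13·1339 + 521
1339 = 2·521 + 297
521 = 1·297 + 224
297 = 1·224 + 73
224 = 3·73 + 5
73 = 14·5 + 3
5 = 1·3 + 2
3 = 1·2 + 1
2 = 2·1 + 0
Back-substitute:
1 = 3 − 2
1 = −5 + 2·3
1 = 2·73 − 29·5
1 = −29·224 + 89·73
1 = 89·297 − 118·224
1 = −118·521 + 207·297
1 = 207·1339 − 532·521
1 = −532·17928 + 7123·1339
So 1339·7123 ≡ 1 (mod 17928), hence d = 7123.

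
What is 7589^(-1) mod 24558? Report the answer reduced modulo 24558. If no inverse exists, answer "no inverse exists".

809

Run Euclid on (24558, 7589):
24558 = 3×7589 + 1791
7589 = 4×1791 + 425
1791 = 4×425 + 91
425 = 4×91 + 61
91 = 1×61 + 30
61 = 2×30 + 1
30 = 30×1 + 0
Since gcd(7589, 24558) = 1, back-substitute to write 1 as a combination:
1 = 61 − 2·30
1 = −2·91 + 3·61
1 = 3·425 − 14·91
1 = −14·1791 + 59·425
1 = 59·7589 − 250·1791
1 = −250·24558 + 809·7589
So 7589·809 ≡ 1 (mod 24558).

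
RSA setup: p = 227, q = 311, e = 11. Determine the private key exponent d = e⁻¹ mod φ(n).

63691

φ(n) = (p−1)(q−1) = 226·310 = 70060.
Need d with 11·d ≡ 1 (mod 70060). Apply the extended Euclidean algorithm:
70060 = 6369×11 + 1
11 = 11×1 + 0
Back-substitute:
1 = 70060 − 6369·11
So 11·(-6369) ≡ 1 (mod 70060), hence d ≡ -6369 ≡ 63691 (mod 70060).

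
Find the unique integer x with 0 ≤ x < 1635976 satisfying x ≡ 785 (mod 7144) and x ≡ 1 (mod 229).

Write x = 785 + 7144·k. Then 7144·k ≡ 1 − 785 ≡ 132 (mod 229).
Need 7144⁻¹ mod 229. Extended Euclid on (229, 45):
229 = 5×45 + 4
45 = 11×4 + 1
4 = 4×1 + 0
Back-substitute:
1 = 45 − 11·4
1 = −11·229 + 56·45
7144⁻¹ ≡ 56 (mod 229), so k ≡ 56·132 ≡ 64 (mod 229).
x = 785 + 7144·64 = 458001.

458001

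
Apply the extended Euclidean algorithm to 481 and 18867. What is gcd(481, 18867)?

1

Apply Euclid's algorithm to 18867 and 481:
18867 = 39*481 + 108
481 = 4*108 + 49
108 = 2*49 + 10
49 = 4*10 + 9
10 = 1*9 + 1
9 = 9*1 + 0
gcd(481, 18867) = 1.
Working backward:
1 = 10 − 9
1 = −49 + 5·10
1 = 5·108 − 11·49
1 = −11·481 + 49·108
1 = 49·18867 − 1922·481
So 1 = (49)·18867 + (-1922)·481.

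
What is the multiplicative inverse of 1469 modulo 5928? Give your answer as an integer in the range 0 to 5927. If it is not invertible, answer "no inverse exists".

Compute gcd(1469, 5928):
5928 = 4×1469 + 52
1469 = 28×52 + 13
52 = 4×13 + 0
gcd(1469, 5928) = 13 ≠ 1, so 1469 has no multiplicative inverse modulo 5928.

no inverse exists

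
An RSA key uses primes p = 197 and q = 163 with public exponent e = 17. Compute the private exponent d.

φ(n) = (p−1)(q−1) = 196·162 = 31752.
Need d with 17·d ≡ 1 (mod 31752). Apply the extended Euclidean algorithm:
31752 = 1867*17 + 13
17 = 1*13 + 4
13 = 3*4 + 1
4 = 4*1 + 0
Back-substitute:
1 = 13 − 3·4
1 = −3·17 + 4·13
1 = 4·31752 − 7471·17
So 17·(-7471) ≡ 1 (mod 31752), hence d ≡ -7471 ≡ 24281 (mod 31752).

24281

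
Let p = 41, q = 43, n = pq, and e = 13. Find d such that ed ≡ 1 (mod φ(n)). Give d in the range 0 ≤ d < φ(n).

φ(n) = (p−1)(q−1) = 40·42 = 1680.
Need d with 13·d ≡ 1 (mod 1680). Apply the extended Euclidean algorithm:
1680 = 129*13 + 3
13 = 4*3 + 1
3 = 3*1 + 0
Back-substitute:
1 = 13 − 4·3
1 = −4·1680 + 517·13
So 13·517 ≡ 1 (mod 1680), hence d = 517.

517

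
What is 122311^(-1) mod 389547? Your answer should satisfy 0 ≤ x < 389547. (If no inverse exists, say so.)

Extended Euclidean algorithm:
389547 = 3·122311 + 22614
122311 = 5·22614 + 9241
22614 = 2·9241 + 4132
9241 = 2·4132 + 977
4132 = 4·977 + 224
977 = 4·224 + 81
224 = 2·81 + 62
81 = 1·62 + 19
62 = 3·19 + 5
19 = 3·5 + 4
5 = 1·4 + 1
4 = 4·1 + 0
gcd = 1, so the inverse exists. Back-substitute:
1 = 5 − 4
1 = −19 + 4·5
1 = 4·62 − 13·19
1 = −13·81 + 17·62
1 = 17·224 − 47·81
1 = −47·977 + 205·224
1 = 205·4132 − 867·977
1 = −867·9241 + 1939·4132
1 = 1939·22614 − 4745·9241
1 = −4745·122311 + 25664·22614
1 = 25664·389547 − 81737·122311
Hence 122311⁻¹ ≡ -81737 ≡ 307810 (mod 389547).

307810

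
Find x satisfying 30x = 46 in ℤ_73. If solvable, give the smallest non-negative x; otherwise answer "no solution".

21

First find gcd(30, 73):
73 = 2*30 + 13
30 = 2*13 + 4
13 = 3*4 + 1
4 = 4*1 + 0
gcd = 1, so a unique solution mod 73 exists.
Back-substitute for the Bézout coefficients:
1 = 13 − 3·4
1 = −3·30 + 7·13
1 = 7·73 − 17·30
So 30·(-17) ≡ 1 (mod 73), giving 30⁻¹ ≡ 56.
x ≡ 30⁻¹·46 ≡ 56·46 ≡ 21 (mod 73).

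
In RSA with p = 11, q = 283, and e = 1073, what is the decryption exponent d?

2297

φ(n) = (p−1)(q−1) = 10·282 = 2820.
Need d with 1073·d ≡ 1 (mod 2820). Apply the extended Euclidean algorithm:
2820 = 2×1073 + 674
1073 = 1×674 + 399
674 = 1×399 + 275
399 = 1×275 + 124
275 = 2×124 + 27
124 = 4×27 + 16
27 = 1×16 + 11
16 = 1×11 + 5
11 = 2×5 + 1
5 = 5×1 + 0
Back-substitute:
1 = 11 − 2·5
1 = −2·16 + 3·11
1 = 3·27 − 5·16
1 = −5·124 + 23·27
1 = 23·275 − 51·124
1 = −51·399 + 74·275
1 = 74·674 − 125·399
1 = −125·1073 + 199·674
1 = 199·2820 − 523·1073
So 1073·(-523) ≡ 1 (mod 2820), hence d ≡ -523 ≡ 2297 (mod 2820).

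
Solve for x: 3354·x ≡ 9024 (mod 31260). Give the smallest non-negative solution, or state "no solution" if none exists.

4756

First find gcd(3354, 31260):
31260 = 9×3354 + 1074
3354 = 3×1074 + 132
1074 = 8×132 + 18
132 = 7×18 + 6
18 = 3×6 + 0
gcd = 6 and 6 | 9024, so solutions exist. Divide through by 6: 559x ≡ 1504 (mod 5210).
Now find 559⁻¹ mod 5210:
5210 = 9·559 + 179
559 = 3·179 + 22
179 = 8·22 + 3
22 = 7·3 + 1
3 = 3·1 + 0
Back-substitute:
1 = 22 − 7·3
1 = −7·179 + 57·22
1 = 57·559 − 178·179
1 = −178·5210 + 1659·559
So 559⁻¹ ≡ 1659 (mod 5210).
Then x ≡ 1659·1504 ≡ 4756 (mod 5210); the smallest non-negative solution is x = 4756.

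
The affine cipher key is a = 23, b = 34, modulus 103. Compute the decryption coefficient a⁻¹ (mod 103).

Extended Euclidean algorithm:
103 = 4·23 + 11
23 = 2·11 + 1
11 = 11·1 + 0
Since gcd(23, 103) = 1, back-substitute to write 1 as a combination:
1 = 23 − 2·11
1 = −2·103 + 9·23
So 23·9 ≡ 1 (mod 103).

9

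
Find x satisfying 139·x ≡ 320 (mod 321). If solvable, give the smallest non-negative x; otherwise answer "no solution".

First find gcd(139, 321):
321 = 2×139 + 43
139 = 3×43 + 10
43 = 4×10 + 3
10 = 3×3 + 1
3 = 3×1 + 0
gcd = 1, so a unique solution mod 321 exists.
Back-substitute for the Bézout coefficients:
1 = 10 − 3·3
1 = −3·43 + 13·10
1 = 13·139 − 42·43
1 = −42·321 + 97·139
So 139·(97) ≡ 1 (mod 321), giving 139⁻¹ ≡ 97.
x ≡ 139⁻¹·320 ≡ 97·320 ≡ 224 (mod 321).

224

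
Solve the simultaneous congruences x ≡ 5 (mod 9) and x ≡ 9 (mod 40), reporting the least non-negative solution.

Write x = 5 + 9·k. Then 9·k ≡ 9 − 5 ≡ 4 (mod 40).
Need 9⁻¹ mod 40. Extended Euclid on (40, 9):
40 = 4·9 + 4
9 = 2·4 + 1
4 = 4·1 + 0
Back-substitute:
1 = 9 − 2·4
1 = −2·40 + 9·9
9⁻¹ ≡ 9 (mod 40), so k ≡ 9·4 ≡ 36 (mod 40).
x = 5 + 9·36 = 329.

329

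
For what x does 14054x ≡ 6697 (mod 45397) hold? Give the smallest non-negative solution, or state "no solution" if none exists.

3053

First find gcd(14054, 45397):
45397 = 3×14054 + 3235
14054 = 4×3235 + 1114
3235 = 2×1114 + 1007
1114 = 1×1007 + 107
1007 = 9×107 + 44
107 = 2×44 + 19
44 = 2×19 + 6
19 = 3×6 + 1
6 = 6×1 + 0
gcd = 1, so a unique solution mod 45397 exists.
Back-substitute for the Bézout coefficients:
1 = 19 − 3·6
1 = −3·44 + 7·19
1 = 7·107 − 17·44
1 = −17·1007 + 160·107
1 = 160·1114 − 177·1007
1 = −177·3235 + 514·1114
1 = 514·14054 − 2233·3235
1 = −2233·45397 + 7213·14054
So 14054·(7213) ≡ 1 (mod 45397), giving 14054⁻¹ ≡ 7213.
x ≡ 14054⁻¹·6697 ≡ 7213·6697 ≡ 3053 (mod 45397).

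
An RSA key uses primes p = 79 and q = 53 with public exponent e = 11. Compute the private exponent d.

1475

φ(n) = (p−1)(q−1) = 78·52 = 4056.
Need d with 11·d ≡ 1 (mod 4056). Apply the extended Euclidean algorithm:
4056 = 368*11 + 8
11 = 1*8 + 3
8 = 2*3 + 2
3 = 1*2 + 1
2 = 2*1 + 0
Back-substitute:
1 = 3 − 2
1 = −8 + 3·3
1 = 3·11 − 4·8
1 = −4·4056 + 1475·11
So 11·1475 ≡ 1 (mod 4056), hence d = 1475.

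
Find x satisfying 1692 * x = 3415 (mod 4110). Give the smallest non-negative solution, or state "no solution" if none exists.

no solution

gcd(1692, 4110):
4110 = 2·1692 + 726
1692 = 2·726 + 240
726 = 3·240 + 6
240 = 40·6 + 0
gcd = 6, but 6 ∤ 3415, so the congruence has no solution.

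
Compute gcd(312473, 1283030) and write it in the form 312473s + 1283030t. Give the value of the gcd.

Repeated division:
1283030 = 4*312473 + 33138
312473 = 9*33138 + 14231
33138 = 2*14231 + 4676
14231 = 3*4676 + 203
4676 = 23*203 + 7
203 = 29*7 + 0
gcd(312473, 1283030) = 7.
Back-substituting:
7 = 4676 − 23·203
7 = −23·14231 + 70·4676
7 = 70·33138 − 163·14231
7 = −163·312473 + 1537·33138
7 = 1537·1283030 − 6311·312473
So 7 = (1537)·1283030 + (-6311)·312473.

7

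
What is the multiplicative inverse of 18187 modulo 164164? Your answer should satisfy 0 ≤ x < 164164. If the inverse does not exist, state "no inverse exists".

no inverse exists

Euclidean algorithm on 164164, 18187:
164164 = 9·18187 + 481
18187 = 37·481 + 390
481 = 1·390 + 91
390 = 4·91 + 26
91 = 3·26 + 13
26 = 2·13 + 0
gcd(18187, 164164) = 13 ≠ 1, so 18187 has no multiplicative inverse modulo 164164.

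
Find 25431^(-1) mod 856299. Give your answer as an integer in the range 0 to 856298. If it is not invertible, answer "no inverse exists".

no inverse exists

Euclidean algorithm on 856299, 25431:
856299 = 33*25431 + 17076
25431 = 1*17076 + 8355
17076 = 2*8355 + 366
8355 = 22*366 + 303
366 = 1*303 + 63
303 = 4*63 + 51
63 = 1*51 + 12
51 = 4*12 + 3
12 = 4*3 + 0
The gcd is 3, not 1, hence no inverse exists.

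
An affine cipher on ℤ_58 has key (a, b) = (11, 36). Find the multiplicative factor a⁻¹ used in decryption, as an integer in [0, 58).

Apply the Euclidean algorithm to 58 and 11:
58 = 5·11 + 3
11 = 3·3 + 2
3 = 1·2 + 1
2 = 2·1 + 0
gcd = 1, so the inverse exists. Back-substitute:
1 = 3 − 2
1 = −11 + 4·3
1 = 4·58 − 21·11
So 11·(-21) ≡ 1 (mod 58), and -21 ≡ 37 (mod 58).

37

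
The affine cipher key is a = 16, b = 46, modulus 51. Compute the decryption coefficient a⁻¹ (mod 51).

gcd(51, 16) by repeated division:
51 = 3·16 + 3
16 = 5·3 + 1
3 = 3·1 + 0
gcd = 1, so the inverse exists. Back-substitute:
1 = 16 − 5·3
1 = −5·51 + 16·16
So 16·16 ≡ 1 (mod 51).

16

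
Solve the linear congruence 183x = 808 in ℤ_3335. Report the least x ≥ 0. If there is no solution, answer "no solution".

First find gcd(183, 3335):
3335 = 18·183 + 41
183 = 4·41 + 19
41 = 2·19 + 3
19 = 6·3 + 1
3 = 3·1 + 0
gcd = 1, so a unique solution mod 3335 exists.
Back-substitute for the Bézout coefficients:
1 = 19 − 6·3
1 = −6·41 + 13·19
1 = 13·183 − 58·41
1 = −58·3335 + 1057·183
So 183·(1057) ≡ 1 (mod 3335), giving 183⁻¹ ≡ 1057.
x ≡ 183⁻¹·808 ≡ 1057·808 ≡ 296 (mod 3335).

296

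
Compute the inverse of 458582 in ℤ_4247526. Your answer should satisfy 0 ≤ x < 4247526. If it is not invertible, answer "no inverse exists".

no inverse exists

Euclidean algorithm on 4247526, 458582:
4247526 = 9*458582 + 120288
458582 = 3*120288 + 97718
120288 = 1*97718 + 22570
97718 = 4*22570 + 7438
22570 = 3*7438 + 256
7438 = 29*256 + 14
256 = 18*14 + 4
14 = 3*4 + 2
4 = 2*2 + 0
The gcd is 2, not 1, hence no inverse exists.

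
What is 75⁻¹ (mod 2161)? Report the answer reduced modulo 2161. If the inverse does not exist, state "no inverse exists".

Apply the Euclidean algorithm to 2161 and 75:
2161 = 28×75 + 61
75 = 1×61 + 14
61 = 4×14 + 5
14 = 2×5 + 4
5 = 1×4 + 1
4 = 4×1 + 0
gcd = 1, so the inverse exists. Back-substitute:
1 = 5 − 4
1 = −14 + 3·5
1 = 3·61 − 13·14
1 = −13·75 + 16·61
1 = 16·2161 − 461·75
So 75·(-461) ≡ 1 (mod 2161), and -461 ≡ 1700 (mod 2161).

1700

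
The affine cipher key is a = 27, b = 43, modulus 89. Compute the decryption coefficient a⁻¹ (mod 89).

Apply the Euclidean algorithm to 89 and 27:
89 = 3*27 + 8
27 = 3*8 + 3
8 = 2*3 + 2
3 = 1*2 + 1
2 = 2*1 + 0
gcd = 1, so the inverse exists. Back-substitute:
1 = 3 − 2
1 = −8 + 3·3
1 = 3·27 − 10·8
1 = −10·89 + 33·27
So 27·33 ≡ 1 (mod 89).

33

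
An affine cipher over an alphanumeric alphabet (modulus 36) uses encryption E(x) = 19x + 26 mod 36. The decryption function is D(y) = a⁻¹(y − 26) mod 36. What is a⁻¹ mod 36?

19

Run Euclid on (36, 19):
36 = 1×19 + 17
19 = 1×17 + 2
17 = 8×2 + 1
2 = 2×1 + 0
Since gcd(19, 36) = 1, back-substitute to write 1 as a combination:
1 = 17 − 8·2
1 = −8·19 + 9·17
1 = 9·36 − 17·19
Thus 19·(-17) ≡ 1 (mod 36); reducing, -17 mod 36 = 19.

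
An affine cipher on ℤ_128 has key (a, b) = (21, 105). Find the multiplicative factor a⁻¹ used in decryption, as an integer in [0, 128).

Extended Euclidean algorithm:
128 = 6·21 + 2
21 = 10·2 + 1
2 = 2·1 + 0
The gcd is 1. Working backward:
1 = 21 − 10·2
1 = −10·128 + 61·21
So 21·61 ≡ 1 (mod 128).

61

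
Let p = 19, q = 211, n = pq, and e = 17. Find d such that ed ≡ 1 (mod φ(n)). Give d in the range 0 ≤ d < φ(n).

3113

φ(n) = (p−1)(q−1) = 18·210 = 3780.
Need d with 17·d ≡ 1 (mod 3780). Apply the extended Euclidean algorithm:
3780 = 222*17 + 6
17 = 2*6 + 5
6 = 1*5 + 1
5 = 5*1 + 0
Back-substitute:
1 = 6 − 5
1 = −17 + 3·6
1 = 3·3780 − 667·17
So 17·(-667) ≡ 1 (mod 3780), hence d ≡ -667 ≡ 3113 (mod 3780).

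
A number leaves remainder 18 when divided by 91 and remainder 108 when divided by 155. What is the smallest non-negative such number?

10028

Write x = 18 + 91·k. Then 91·k ≡ 108 − 18 ≡ 90 (mod 155).
Need 91⁻¹ mod 155. Extended Euclid on (155, 91):
155 = 1·91 + 64
91 = 1·64 + 27
64 = 2·27 + 10
27 = 2·10 + 7
10 = 1·7 + 3
7 = 2·3 + 1
3 = 3·1 + 0
Back-substitute:
1 = 7 − 2·3
1 = −2·10 + 3·7
1 = 3·27 − 8·10
1 = −8·64 + 19·27
1 = 19·91 − 27·64
1 = −27·155 + 46·91
91⁻¹ ≡ 46 (mod 155), so k ≡ 46·90 ≡ 110 (mod 155).
x = 18 + 91·110 = 10028.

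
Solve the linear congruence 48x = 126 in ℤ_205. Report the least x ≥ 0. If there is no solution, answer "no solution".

First find gcd(48, 205):
205 = 4·48 + 13
48 = 3·13 + 9
13 = 1·9 + 4
9 = 2·4 + 1
4 = 4·1 + 0
gcd = 1, so a unique solution mod 205 exists.
Back-substitute for the Bézout coefficients:
1 = 9 − 2·4
1 = −2·13 + 3·9
1 = 3·48 − 11·13
1 = −11·205 + 47·48
So 48·(47) ≡ 1 (mod 205), giving 48⁻¹ ≡ 47.
x ≡ 48⁻¹·126 ≡ 47·126 ≡ 182 (mod 205).

182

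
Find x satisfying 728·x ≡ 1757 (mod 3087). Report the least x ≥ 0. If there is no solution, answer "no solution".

295

First find gcd(728, 3087):
3087 = 4·728 + 175
728 = 4·175 + 28
175 = 6·28 + 7
28 = 4·7 + 0
gcd = 7 and 7 | 1757, so solutions exist. Divide through by 7: 104x ≡ 251 (mod 441).
Now find 104⁻¹ mod 441:
441 = 4·104 + 25
104 = 4·25 + 4
25 = 6·4 + 1
4 = 4·1 + 0
Back-substitute:
1 = 25 − 6·4
1 = −6·104 + 25·25
1 = 25·441 − 106·104
So 104·(-106) ≡ 1 (mod 441), i.e. 104⁻¹ ≡ 335.
Then x ≡ 335·251 ≡ 295 (mod 441); the smallest non-negative solution is x = 295.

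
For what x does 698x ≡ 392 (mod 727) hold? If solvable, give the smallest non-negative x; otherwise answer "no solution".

First find gcd(698, 727):
727 = 1*698 + 29
698 = 24*29 + 2
29 = 14*2 + 1
2 = 2*1 + 0
gcd = 1, so a unique solution mod 727 exists.
Back-substitute for the Bézout coefficients:
1 = 29 − 14·2
1 = −14·698 + 337·29
1 = 337·727 − 351·698
So 698·(-351) ≡ 1 (mod 727), giving 698⁻¹ ≡ 376.
x ≡ 698⁻¹·392 ≡ 376·392 ≡ 538 (mod 727).

538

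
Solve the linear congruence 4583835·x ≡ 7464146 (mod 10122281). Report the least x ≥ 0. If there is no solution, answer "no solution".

First find gcd(4583835, 10122281):
10122281 = 2*4583835 + 954611
4583835 = 4*954611 + 765391
954611 = 1*765391 + 189220
765391 = 4*189220 + 8511
189220 = 22*8511 + 1978
8511 = 4*1978 + 599
1978 = 3*599 + 181
599 = 3*181 + 56
181 = 3*56 + 13
56 = 4*13 + 4
13 = 3*4 + 1
4 = 4*1 + 0
gcd = 1, so a unique solution mod 10122281 exists.
Back-substitute for the Bézout coefficients:
1 = 13 − 3·4
1 = −3·56 + 13·13
1 = 13·181 − 42·56
1 = −42·599 + 139·181
1 = 139·1978 − 459·599
1 = −459·8511 + 1975·1978
1 = 1975·189220 − 43909·8511
1 = −43909·765391 + 177611·189220
1 = 177611·954611 − 221520·765391
1 = −221520·4583835 + 1063691·954611
1 = 1063691·10122281 − 2348902·4583835
So 4583835·(-2348902) ≡ 1 (mod 10122281), giving 4583835⁻¹ ≡ 7773379.
x ≡ 4583835⁻¹·7464146 ≡ 7773379·7464146 ≡ 2395383 (mod 10122281).

2395383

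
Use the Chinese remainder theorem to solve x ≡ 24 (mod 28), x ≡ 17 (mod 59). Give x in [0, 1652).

Write x = 24 + 28·k. Then 28·k ≡ 17 − 24 ≡ 52 (mod 59).
Need 28⁻¹ mod 59. Extended Euclid on (59, 28):
59 = 2×28 + 3
28 = 9×3 + 1
3 = 3×1 + 0
Back-substitute:
1 = 28 − 9·3
1 = −9·59 + 19·28
28⁻¹ ≡ 19 (mod 59), so k ≡ 19·52 ≡ 44 (mod 59).
x = 24 + 28·44 = 1256.

1256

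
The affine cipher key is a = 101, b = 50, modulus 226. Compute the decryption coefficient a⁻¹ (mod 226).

47

Run Euclid on (226, 101):
226 = 2×101 + 24
101 = 4×24 + 5
24 = 4×5 + 4
5 = 1×4 + 1
4 = 4×1 + 0
gcd = 1, so the inverse exists. Back-substitute:
1 = 5 − 4
1 = −24 + 5·5
1 = 5·101 − 21·24
1 = −21·226 + 47·101
So 101·47 ≡ 1 (mod 226).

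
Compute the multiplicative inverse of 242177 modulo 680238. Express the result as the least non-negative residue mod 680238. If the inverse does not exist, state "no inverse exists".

Euclidean algorithm on 680238, 242177:
680238 = 2×242177 + 195884
242177 = 1×195884 + 46293
195884 = 4×46293 + 10712
46293 = 4×10712 + 3445
10712 = 3×3445 + 377
3445 = 9×377 + 52
377 = 7×52 + 13
52 = 4×13 + 0
The gcd is 13, not 1, hence no inverse exists.

no inverse exists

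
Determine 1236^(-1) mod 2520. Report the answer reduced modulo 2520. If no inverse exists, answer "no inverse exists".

Compute gcd(1236, 2520):
2520 = 2·1236 + 48
1236 = 25·48 + 36
48 = 1·36 + 12
36 = 3·12 + 0
The gcd is 12, not 1, hence no inverse exists.

no inverse exists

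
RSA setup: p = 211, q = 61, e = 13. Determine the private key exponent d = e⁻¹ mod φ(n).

φ(n) = (p−1)(q−1) = 210·60 = 12600.
Need d with 13·d ≡ 1 (mod 12600). Apply the extended Euclidean algorithm:
12600 = 969·13 + 3
13 = 4·3 + 1
3 = 3·1 + 0
Back-substitute:
1 = 13 − 4·3
1 = −4·12600 + 3877·13
So 13·3877 ≡ 1 (mod 12600), hence d = 3877.

3877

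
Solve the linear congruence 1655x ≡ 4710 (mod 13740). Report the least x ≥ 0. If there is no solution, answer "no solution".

2178

First find gcd(1655, 13740):
13740 = 8×1655 + 500
1655 = 3×500 + 155
500 = 3×155 + 35
155 = 4×35 + 15
35 = 2×15 + 5
15 = 3×5 + 0
gcd = 5 and 5 | 4710, so solutions exist. Divide through by 5: 331x ≡ 942 (mod 2748).
Now find 331⁻¹ mod 2748:
2748 = 8×331 + 100
331 = 3×100 + 31
100 = 3×31 + 7
31 = 4×7 + 3
7 = 2×3 + 1
3 = 3×1 + 0
Back-substitute:
1 = 7 − 2·3
1 = −2·31 + 9·7
1 = 9·100 − 29·31
1 = −29·331 + 96·100
1 = 96·2748 − 797·331
So 331·(-797) ≡ 1 (mod 2748), i.e. 331⁻¹ ≡ 1951.
Then x ≡ 1951·942 ≡ 2178 (mod 2748); the smallest non-negative solution is x = 2178.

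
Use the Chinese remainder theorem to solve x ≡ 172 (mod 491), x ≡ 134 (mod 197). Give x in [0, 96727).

Write x = 172 + 491·k. Then 491·k ≡ 134 − 172 ≡ 159 (mod 197).
Need 491⁻¹ mod 197. Extended Euclid on (197, 97):
197 = 2×97 + 3
97 = 32×3 + 1
3 = 3×1 + 0
Back-substitute:
1 = 97 − 32·3
1 = −32·197 + 65·97
491⁻¹ ≡ 65 (mod 197), so k ≡ 65·159 ≡ 91 (mod 197).
x = 172 + 491·91 = 44853.

44853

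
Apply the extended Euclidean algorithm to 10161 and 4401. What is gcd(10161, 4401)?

Apply Euclid's algorithm to 10161 and 4401:
10161 = 2·4401 + 1359
4401 = 3·1359 + 324
1359 = 4·324 + 63
324 = 5·63 + 9
63 = 7·9 + 0
gcd(10161, 4401) = 9.
Working backward:
9 = 324 − 5·63
9 = −5·1359 + 21·324
9 = 21·4401 − 68·1359
9 = −68·10161 + 157·4401
So 9 = (-68)·10161 + (157)·4401.

9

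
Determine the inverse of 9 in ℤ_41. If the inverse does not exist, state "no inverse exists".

32

Extended Euclidean algorithm:
41 = 4*9 + 5
9 = 1*5 + 4
5 = 1*4 + 1
4 = 4*1 + 0
gcd = 1, so the inverse exists. Back-substitute:
1 = 5 − 4
1 = −9 + 2·5
1 = 2·41 − 9·9
Thus 9·(-9) ≡ 1 (mod 41); reducing, -9 mod 41 = 32.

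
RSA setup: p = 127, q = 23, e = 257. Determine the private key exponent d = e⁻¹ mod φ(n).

φ(n) = (p−1)(q−1) = 126·22 = 2772.
Need d with 257·d ≡ 1 (mod 2772). Apply the extended Euclidean algorithm:
2772 = 10·257 + 202
257 = 1·202 + 55
202 = 3·55 + 37
55 = 1·37 + 18
37 = 2·18 + 1
18 = 18·1 + 0
Back-substitute:
1 = 37 − 2·18
1 = −2·55 + 3·37
1 = 3·202 − 11·55
1 = −11·257 + 14·202
1 = 14·2772 − 151·257
So 257·(-151) ≡ 1 (mod 2772), hence d ≡ -151 ≡ 2621 (mod 2772).

2621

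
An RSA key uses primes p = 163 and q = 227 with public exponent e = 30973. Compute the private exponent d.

29113

φ(n) = (p−1)(q−1) = 162·226 = 36612.
Need d with 30973·d ≡ 1 (mod 36612). Apply the extended Euclidean algorithm:
36612 = 1·30973 + 5639
30973 = 5·5639 + 2778
5639 = 2·2778 + 83
2778 = 33·83 + 39
83 = 2·39 + 5
39 = 7·5 + 4
5 = 1·4 + 1
4 = 4·1 + 0
Back-substitute:
1 = 5 − 4
1 = −39 + 8·5
1 = 8·83 − 17·39
1 = −17·2778 + 569·83
1 = 569·5639 − 1155·2778
1 = −1155·30973 + 6344·5639
1 = 6344·36612 − 7499·30973
So 30973·(-7499) ≡ 1 (mod 36612), hence d ≡ -7499 ≡ 29113 (mod 36612).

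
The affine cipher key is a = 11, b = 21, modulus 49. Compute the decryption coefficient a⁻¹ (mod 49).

9

gcd(49, 11) by repeated division:
49 = 4×11 + 5
11 = 2×5 + 1
5 = 5×1 + 0
The gcd is 1. Working backward:
1 = 11 − 2·5
1 = −2·49 + 9·11
So 11·9 ≡ 1 (mod 49).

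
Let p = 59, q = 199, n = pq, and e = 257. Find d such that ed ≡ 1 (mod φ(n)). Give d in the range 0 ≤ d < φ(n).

φ(n) = (p−1)(q−1) = 58·198 = 11484.
Need d with 257·d ≡ 1 (mod 11484). Apply the extended Euclidean algorithm:
11484 = 44·257 + 176
257 = 1·176 + 81
176 = 2·81 + 14
81 = 5·14 + 11
14 = 1·11 + 3
11 = 3·3 + 2
3 = 1·2 + 1
2 = 2·1 + 0
Back-substitute:
1 = 3 − 2
1 = −11 + 4·3
1 = 4·14 − 5·11
1 = −5·81 + 29·14
1 = 29·176 − 63·81
1 = −63·257 + 92·176
1 = 92·11484 − 4111·257
So 257·(-4111) ≡ 1 (mod 11484), hence d ≡ -4111 ≡ 7373 (mod 11484).

7373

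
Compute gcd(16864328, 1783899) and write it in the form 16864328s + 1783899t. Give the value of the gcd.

Apply Euclid's algorithm to 16864328 and 1783899:
16864328 = 9*1783899 + 809237
1783899 = 2*809237 + 165425
809237 = 4*165425 + 147537
165425 = 1*147537 + 17888
147537 = 8*17888 + 4433
17888 = 4*4433 + 156
4433 = 28*156 + 65
156 = 2*65 + 26
65 = 2*26 + 13
26 = 2*13 + 0
gcd(16864328, 1783899) = 13.
Working backward:
13 = 65 − 2·26
13 = −2·156 + 5·65
13 = 5·4433 − 142·156
13 = −142·17888 + 573·4433
13 = 573·147537 − 4726·17888
13 = −4726·165425 + 5299·147537
13 = 5299·809237 − 25922·165425
13 = −25922·1783899 + 57143·809237
13 = 57143·16864328 − 540209·1783899
So 13 = (57143)·16864328 + (-540209)·1783899.

13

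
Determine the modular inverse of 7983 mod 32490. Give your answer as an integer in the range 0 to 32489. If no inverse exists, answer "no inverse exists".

Euclidean algorithm on 32490, 7983:
32490 = 4*7983 + 558
7983 = 14*558 + 171
558 = 3*171 + 45
171 = 3*45 + 36
45 = 1*36 + 9
36 = 4*9 + 0
Since gcd = 9 > 1, 7983 is not a unit mod 32490.

no inverse exists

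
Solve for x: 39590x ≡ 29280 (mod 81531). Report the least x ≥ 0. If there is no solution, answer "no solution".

First find gcd(39590, 81531):
81531 = 2·39590 + 2351
39590 = 16·2351 + 1974
2351 = 1·1974 + 377
1974 = 5·377 + 89
377 = 4·89 + 21
89 = 4·21 + 5
21 = 4·5 + 1
5 = 5·1 + 0
gcd = 1, so a unique solution mod 81531 exists.
Back-substitute for the Bézout coefficients:
1 = 21 − 4·5
1 = −4·89 + 17·21
1 = 17·377 − 72·89
1 = −72·1974 + 377·377
1 = 377·2351 − 449·1974
1 = −449·39590 + 7561·2351
1 = 7561·81531 − 15571·39590
So 39590·(-15571) ≡ 1 (mod 81531), giving 39590⁻¹ ≡ 65960.
x ≡ 39590⁻¹·29280 ≡ 65960·29280 ≡ 2472 (mod 81531).

2472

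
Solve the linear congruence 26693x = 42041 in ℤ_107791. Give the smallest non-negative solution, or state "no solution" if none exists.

38974

First find gcd(26693, 107791):
107791 = 4×26693 + 1019
26693 = 26×1019 + 199
1019 = 5×199 + 24
199 = 8×24 + 7
24 = 3×7 + 3
7 = 2×3 + 1
3 = 3×1 + 0
gcd = 1, so a unique solution mod 107791 exists.
Back-substitute for the Bézout coefficients:
1 = 7 − 2·3
1 = −2·24 + 7·7
1 = 7·199 − 58·24
1 = −58·1019 + 297·199
1 = 297·26693 − 7780·1019
1 = −7780·107791 + 31417·26693
So 26693·(31417) ≡ 1 (mod 107791), giving 26693⁻¹ ≡ 31417.
x ≡ 26693⁻¹·42041 ≡ 31417·42041 ≡ 38974 (mod 107791).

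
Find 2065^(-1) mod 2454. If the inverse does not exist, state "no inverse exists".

1861

Apply the Euclidean algorithm to 2454 and 2065:
2454 = 1·2065 + 389
2065 = 5·389 + 120
389 = 3·120 + 29
120 = 4·29 + 4
29 = 7·4 + 1
4 = 4·1 + 0
gcd = 1, so the inverse exists. Back-substitute:
1 = 29 − 7·4
1 = −7·120 + 29·29
1 = 29·389 − 94·120
1 = −94·2065 + 499·389
1 = 499·2454 − 593·2065
Thus 2065·(-593) ≡ 1 (mod 2454); reducing, -593 mod 2454 = 1861.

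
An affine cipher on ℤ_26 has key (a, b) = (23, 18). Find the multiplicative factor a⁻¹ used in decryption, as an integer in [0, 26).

Apply the Euclidean algorithm to 26 and 23:
26 = 1·23 + 3
23 = 7·3 + 2
3 = 1·2 + 1
2 = 2·1 + 0
The gcd is 1. Working backward:
1 = 3 − 2
1 = −23 + 8·3
1 = 8·26 − 9·23
So 23·(-9) ≡ 1 (mod 26), and -9 ≡ 17 (mod 26).

17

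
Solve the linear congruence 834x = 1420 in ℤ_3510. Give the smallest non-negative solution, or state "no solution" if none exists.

no solution

gcd(834, 3510):
3510 = 4*834 + 174
834 = 4*174 + 138
174 = 1*138 + 36
138 = 3*36 + 30
36 = 1*30 + 6
30 = 5*6 + 0
gcd = 6, but 6 ∤ 1420, so the congruence has no solution.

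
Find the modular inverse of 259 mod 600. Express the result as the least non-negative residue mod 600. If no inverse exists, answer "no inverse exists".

139

Apply the Euclidean algorithm to 600 and 259:
600 = 2·259 + 82
259 = 3·82 + 13
82 = 6·13 + 4
13 = 3·4 + 1
4 = 4·1 + 0
The gcd is 1. Working backward:
1 = 13 − 3·4
1 = −3·82 + 19·13
1 = 19·259 − 60·82
1 = −60·600 + 139·259
So 259·139 ≡ 1 (mod 600).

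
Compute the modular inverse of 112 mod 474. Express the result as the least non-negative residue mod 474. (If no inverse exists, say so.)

no inverse exists

Compute gcd(112, 474):
474 = 4·112 + 26
112 = 4·26 + 8
26 = 3·8 + 2
8 = 4·2 + 0
Since gcd = 2 > 1, 112 is not a unit mod 474.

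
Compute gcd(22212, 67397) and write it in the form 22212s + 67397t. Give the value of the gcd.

Euclidean algorithm:
67397 = 3·22212 + 761
22212 = 29·761 + 143
761 = 5·143 + 46
143 = 3·46 + 5
46 = 9·5 + 1
5 = 5·1 + 0
gcd(22212, 67397) = 1.
Back-substituting:
1 = 46 − 9·5
1 = −9·143 + 28·46
1 = 28·761 − 149·143
1 = −149·22212 + 4349·761
1 = 4349·67397 − 13196·22212
So 1 = (4349)·67397 + (-13196)·22212.

1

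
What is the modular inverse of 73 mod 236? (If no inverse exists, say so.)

97

Apply the Euclidean algorithm to 236 and 73:
236 = 3·73 + 17
73 = 4·17 + 5
17 = 3·5 + 2
5 = 2·2 + 1
2 = 2·1 + 0
Since gcd(73, 236) = 1, back-substitute to write 1 as a combination:
1 = 5 − 2·2
1 = −2·17 + 7·5
1 = 7·73 − 30·17
1 = −30·236 + 97·73
So 73·97 ≡ 1 (mod 236).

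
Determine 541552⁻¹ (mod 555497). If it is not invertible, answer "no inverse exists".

489889

Run Euclid on (555497, 541552):
555497 = 1·541552 + 13945
541552 = 38·13945 + 11642
13945 = 1·11642 + 2303
11642 = 5·2303 + 127
2303 = 18·127 + 17
127 = 7·17 + 8
17 = 2·8 + 1
8 = 8·1 + 0
The gcd is 1. Working backward:
1 = 17 − 2·8
1 = −2·127 + 15·17
1 = 15·2303 − 272·127
1 = −272·11642 + 1375·2303
1 = 1375·13945 − 1647·11642
1 = −1647·541552 + 63961·13945
1 = 63961·555497 − 65608·541552
Hence 541552⁻¹ ≡ -65608 ≡ 489889 (mod 555497).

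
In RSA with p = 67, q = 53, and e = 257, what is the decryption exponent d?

641

φ(n) = (p−1)(q−1) = 66·52 = 3432.
Need d with 257·d ≡ 1 (mod 3432). Apply the extended Euclidean algorithm:
3432 = 13·257 + 91
257 = 2·91 + 75
91 = 1·75 + 16
75 = 4·16 + 11
16 = 1·11 + 5
11 = 2·5 + 1
5 = 5·1 + 0
Back-substitute:
1 = 11 − 2·5
1 = −2·16 + 3·11
1 = 3·75 − 14·16
1 = −14·91 + 17·75
1 = 17·257 − 48·91
1 = −48·3432 + 641·257
So 257·641 ≡ 1 (mod 3432), hence d = 641.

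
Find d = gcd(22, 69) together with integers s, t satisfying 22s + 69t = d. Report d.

Repeated division:
69 = 3*22 + 3
22 = 7*3 + 1
3 = 3*1 + 0
gcd(22, 69) = 1.
Express as a combination:
1 = 22 − 7·3
1 = −7·69 + 22·22
So 1 = (-7)·69 + (22)·22.

1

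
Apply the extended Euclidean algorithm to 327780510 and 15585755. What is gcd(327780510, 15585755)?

Apply Euclid's algorithm to 327780510 and 15585755:
327780510 = 21*15585755 + 479655
15585755 = 32*479655 + 236795
479655 = 2*236795 + 6065
236795 = 39*6065 + 260
6065 = 23*260 + 85
260 = 3*85 + 5
85 = 17*5 + 0
gcd(327780510, 15585755) = 5.
Back-substituting:
5 = 260 − 3·85
5 = −3·6065 + 70·260
5 = 70·236795 − 2733·6065
5 = −2733·479655 + 5536·236795
5 = 5536·15585755 − 179885·479655
5 = −179885·327780510 + 3783121·15585755
So 5 = (-179885)·327780510 + (3783121)·15585755.

5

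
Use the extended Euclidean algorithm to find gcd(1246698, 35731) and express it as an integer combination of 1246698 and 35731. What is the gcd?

Apply Euclid's algorithm to 1246698 and 35731:
1246698 = 34·35731 + 31844
35731 = 1·31844 + 3887
31844 = 8·3887 + 748
3887 = 5·748 + 147
748 = 5·147 + 13
147 = 11·13 + 4
13 = 3·4 + 1
4 = 4·1 + 0
gcd(1246698, 35731) = 1.
Back-substituting:
1 = 13 − 3·4
1 = −3·147 + 34·13
1 = 34·748 − 173·147
1 = −173·3887 + 899·748
1 = 899·31844 − 7365·3887
1 = −7365·35731 + 8264·31844
1 = 8264·1246698 − 288341·35731
So 1 = (8264)·1246698 + (-288341)·35731.

1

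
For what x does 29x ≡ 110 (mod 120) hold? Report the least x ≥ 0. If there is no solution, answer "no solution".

First find gcd(29, 120):
120 = 4·29 + 4
29 = 7·4 + 1
4 = 4·1 + 0
gcd = 1, so a unique solution mod 120 exists.
Back-substitute for the Bézout coefficients:
1 = 29 − 7·4
1 = −7·120 + 29·29
So 29·(29) ≡ 1 (mod 120), giving 29⁻¹ ≡ 29.
x ≡ 29⁻¹·110 ≡ 29·110 ≡ 70 (mod 120).

70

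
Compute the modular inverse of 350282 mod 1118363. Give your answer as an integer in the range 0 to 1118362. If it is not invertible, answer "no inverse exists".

632685

gcd(1118363, 350282) by repeated division:
1118363 = 3·350282 + 67517
350282 = 5·67517 + 12697
67517 = 5·12697 + 4032
12697 = 3·4032 + 601
4032 = 6·601 + 426
601 = 1·426 + 175
426 = 2·175 + 76
175 = 2·76 + 23
76 = 3·23 + 7
23 = 3·7 + 2
7 = 3·2 + 1
2 = 2·1 + 0
gcd = 1, so the inverse exists. Back-substitute:
1 = 7 − 3·2
1 = −3·23 + 10·7
1 = 10·76 − 33·23
1 = −33·175 + 76·76
1 = 76·426 − 185·175
1 = −185·601 + 261·426
1 = 261·4032 − 1751·601
1 = −1751·12697 + 5514·4032
1 = 5514·67517 − 29321·12697
1 = −29321·350282 + 152119·67517
1 = 152119·1118363 − 485678·350282
So 350282·(-485678) ≡ 1 (mod 1118363), and -485678 ≡ 632685 (mod 1118363).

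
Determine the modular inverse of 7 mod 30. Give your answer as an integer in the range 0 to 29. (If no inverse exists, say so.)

13

Run Euclid on (30, 7):
30 = 4·7 + 2
7 = 3·2 + 1
2 = 2·1 + 0
Since gcd(7, 30) = 1, back-substitute to write 1 as a combination:
1 = 7 − 3·2
1 = −3·30 + 13·7
So 7·13 ≡ 1 (mod 30).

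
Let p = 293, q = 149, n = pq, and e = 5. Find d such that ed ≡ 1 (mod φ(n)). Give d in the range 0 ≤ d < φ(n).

34573

φ(n) = (p−1)(q−1) = 292·148 = 43216.
Need d with 5·d ≡ 1 (mod 43216). Apply the extended Euclidean algorithm:
43216 = 8643*5 + 1
5 = 5*1 + 0
Back-substitute:
1 = 43216 − 8643·5
So 5·(-8643) ≡ 1 (mod 43216), hence d ≡ -8643 ≡ 34573 (mod 43216).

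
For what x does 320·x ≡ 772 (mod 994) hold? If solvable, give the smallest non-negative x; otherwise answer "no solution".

195

First find gcd(320, 994):
994 = 3*320 + 34
320 = 9*34 + 14
34 = 2*14 + 6
14 = 2*6 + 2
6 = 3*2 + 0
gcd = 2 and 2 | 772, so solutions exist. Divide through by 2: 160x ≡ 386 (mod 497).
Now find 160⁻¹ mod 497:
497 = 3*160 + 17
160 = 9*17 + 7
17 = 2*7 + 3
7 = 2*3 + 1
3 = 3*1 + 0
Back-substitute:
1 = 7 − 2·3
1 = −2·17 + 5·7
1 = 5·160 − 47·17
1 = −47·497 + 146·160
So 160⁻¹ ≡ 146 (mod 497).
Then x ≡ 146·386 ≡ 195 (mod 497); the smallest non-negative solution is x = 195.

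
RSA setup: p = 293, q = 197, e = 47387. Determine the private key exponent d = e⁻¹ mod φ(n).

φ(n) = (p−1)(q−1) = 292·196 = 57232.
Need d with 47387·d ≡ 1 (mod 57232). Apply the extended Euclidean algorithm:
57232 = 1*47387 + 9845
47387 = 4*9845 + 8007
9845 = 1*8007 + 1838
8007 = 4*1838 + 655
1838 = 2*655 + 528
655 = 1*528 + 127
528 = 4*127 + 20
127 = 6*20 + 7
20 = 2*7 + 6
7 = 1*6 + 1
6 = 6*1 + 0
Back-substitute:
1 = 7 − 6
1 = −20 + 3·7
1 = 3·127 − 19·20
1 = −19·528 + 79·127
1 = 79·655 − 98·528
1 = −98·1838 + 275·655
1 = 275·8007 − 1198·1838
1 = −1198·9845 + 1473·8007
1 = 1473·47387 − 7090·9845
1 = −7090·57232 + 8563·47387
So 47387·8563 ≡ 1 (mod 57232), hence d = 8563.

8563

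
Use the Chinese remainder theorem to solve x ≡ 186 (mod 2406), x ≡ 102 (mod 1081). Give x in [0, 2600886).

Write x = 186 + 2406·k. Then 2406·k ≡ 102 − 186 ≡ 997 (mod 1081).
Need 2406⁻¹ mod 1081. Extended Euclid on (1081, 244):
1081 = 4·244 + 105
244 = 2·105 + 34
105 = 3·34 + 3
34 = 11·3 + 1
3 = 3·1 + 0
Back-substitute:
1 = 34 − 11·3
1 = −11·105 + 34·34
1 = 34·244 − 79·105
1 = −79·1081 + 350·244
2406⁻¹ ≡ 350 (mod 1081), so k ≡ 350·997 ≡ 868 (mod 1081).
x = 186 + 2406·868 = 2088594.

2088594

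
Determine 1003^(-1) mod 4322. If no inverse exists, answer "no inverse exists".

Extended Euclidean algorithm:
4322 = 4*1003 + 310
1003 = 3*310 + 73
310 = 4*73 + 18
73 = 4*18 + 1
18 = 18*1 + 0
Since gcd(1003, 4322) = 1, back-substitute to write 1 as a combination:
1 = 73 − 4·18
1 = −4·310 + 17·73
1 = 17·1003 − 55·310
1 = −55·4322 + 237·1003
So 1003·237 ≡ 1 (mod 4322).

237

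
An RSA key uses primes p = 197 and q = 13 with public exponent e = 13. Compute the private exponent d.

181

φ(n) = (p−1)(q−1) = 196·12 = 2352.
Need d with 13·d ≡ 1 (mod 2352). Apply the extended Euclidean algorithm:
2352 = 180·13 + 12
13 = 1·12 + 1
12 = 12·1 + 0
Back-substitute:
1 = 13 − 12
1 = −2352 + 181·13
So 13·181 ≡ 1 (mod 2352), hence d = 181.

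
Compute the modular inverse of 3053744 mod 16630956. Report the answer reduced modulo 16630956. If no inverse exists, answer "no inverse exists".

no inverse exists

Compute gcd(3053744, 16630956):
16630956 = 5×3053744 + 1362236
3053744 = 2×1362236 + 329272
1362236 = 4×329272 + 45148
329272 = 7×45148 + 13236
45148 = 3×13236 + 5440
13236 = 2×5440 + 2356
5440 = 2×2356 + 728
2356 = 3×728 + 172
728 = 4×172 + 40
172 = 4×40 + 12
40 = 3×12 + 4
12 = 3×4 + 0
Since gcd = 4 > 1, 3053744 is not a unit mod 16630956.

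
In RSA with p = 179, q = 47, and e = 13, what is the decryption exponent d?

4409

φ(n) = (p−1)(q−1) = 178·46 = 8188.
Need d with 13·d ≡ 1 (mod 8188). Apply the extended Euclidean algorithm:
8188 = 629·13 + 11
13 = 1·11 + 2
11 = 5·2 + 1
2 = 2·1 + 0
Back-substitute:
1 = 11 − 5·2
1 = −5·13 + 6·11
1 = 6·8188 − 3779·13
So 13·(-3779) ≡ 1 (mod 8188), hence d ≡ -3779 ≡ 4409 (mod 8188).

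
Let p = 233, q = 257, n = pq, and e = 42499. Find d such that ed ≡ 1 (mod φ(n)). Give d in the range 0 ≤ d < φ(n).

13483

φ(n) = (p−1)(q−1) = 232·256 = 59392.
Need d with 42499·d ≡ 1 (mod 59392). Apply the extended Euclidean algorithm:
59392 = 1×42499 + 16893
42499 = 2×16893 + 8713
16893 = 1×8713 + 8180
8713 = 1×8180 + 533
8180 = 15×533 + 185
533 = 2×185 + 163
185 = 1×163 + 22
163 = 7×22 + 9
22 = 2×9 + 4
9 = 2×4 + 1
4 = 4×1 + 0
Back-substitute:
1 = 9 − 2·4
1 = −2·22 + 5·9
1 = 5·163 − 37·22
1 = −37·185 + 42·163
1 = 42·533 − 121·185
1 = −121·8180 + 1857·533
1 = 1857·8713 − 1978·8180
1 = −1978·16893 + 3835·8713
1 = 3835·42499 − 9648·16893
1 = −9648·59392 + 13483·42499
So 42499·13483 ≡ 1 (mod 59392), hence d = 13483.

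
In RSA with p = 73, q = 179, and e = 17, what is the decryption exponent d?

φ(n) = (p−1)(q−1) = 72·178 = 12816.
Need d with 17·d ≡ 1 (mod 12816). Apply the extended Euclidean algorithm:
12816 = 753·17 + 15
17 = 1·15 + 2
15 = 7·2 + 1
2 = 2·1 + 0
Back-substitute:
1 = 15 − 7·2
1 = −7·17 + 8·15
1 = 8·12816 − 6031·17
So 17·(-6031) ≡ 1 (mod 12816), hence d ≡ -6031 ≡ 6785 (mod 12816).

6785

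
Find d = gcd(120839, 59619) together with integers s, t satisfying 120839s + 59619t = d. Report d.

1

Repeated division:
120839 = 2*59619 + 1601
59619 = 37*1601 + 382
1601 = 4*382 + 73
382 = 5*73 + 17
73 = 4*17 + 5
17 = 3*5 + 2
5 = 2*2 + 1
2 = 2*1 + 0
gcd(120839, 59619) = 1.
Working backward:
1 = 5 − 2·2
1 = −2·17 + 7·5
1 = 7·73 − 30·17
1 = −30·382 + 157·73
1 = 157·1601 − 658·382
1 = −658·59619 + 24503·1601
1 = 24503·120839 − 49664·59619
So 1 = (24503)·120839 + (-49664)·59619.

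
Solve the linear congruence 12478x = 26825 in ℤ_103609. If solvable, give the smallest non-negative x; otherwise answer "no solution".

3365

First find gcd(12478, 103609):
103609 = 8*12478 + 3785
12478 = 3*3785 + 1123
3785 = 3*1123 + 416
1123 = 2*416 + 291
416 = 1*291 + 125
291 = 2*125 + 41
125 = 3*41 + 2
41 = 20*2 + 1
2 = 2*1 + 0
gcd = 1, so a unique solution mod 103609 exists.
Back-substitute for the Bézout coefficients:
1 = 41 − 20·2
1 = −20·125 + 61·41
1 = 61·291 − 142·125
1 = −142·416 + 203·291
1 = 203·1123 − 548·416
1 = −548·3785 + 1847·1123
1 = 1847·12478 − 6089·3785
1 = −6089·103609 + 50559·12478
So 12478·(50559) ≡ 1 (mod 103609), giving 12478⁻¹ ≡ 50559.
x ≡ 12478⁻¹·26825 ≡ 50559·26825 ≡ 3365 (mod 103609).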